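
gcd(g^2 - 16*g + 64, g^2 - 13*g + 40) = g - 8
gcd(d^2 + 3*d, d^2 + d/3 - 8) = d + 3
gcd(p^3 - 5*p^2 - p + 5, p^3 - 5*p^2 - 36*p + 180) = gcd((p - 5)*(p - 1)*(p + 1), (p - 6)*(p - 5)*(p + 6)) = p - 5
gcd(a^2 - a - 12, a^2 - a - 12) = a^2 - a - 12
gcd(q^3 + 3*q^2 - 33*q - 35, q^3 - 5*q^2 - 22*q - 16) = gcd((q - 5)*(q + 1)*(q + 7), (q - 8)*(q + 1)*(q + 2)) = q + 1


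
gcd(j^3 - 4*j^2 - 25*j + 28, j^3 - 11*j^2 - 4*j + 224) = j^2 - 3*j - 28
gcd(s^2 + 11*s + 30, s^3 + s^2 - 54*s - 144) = s + 6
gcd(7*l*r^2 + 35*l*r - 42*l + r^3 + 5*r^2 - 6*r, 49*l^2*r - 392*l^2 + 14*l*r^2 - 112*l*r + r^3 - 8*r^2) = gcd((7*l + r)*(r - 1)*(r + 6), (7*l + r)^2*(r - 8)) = 7*l + r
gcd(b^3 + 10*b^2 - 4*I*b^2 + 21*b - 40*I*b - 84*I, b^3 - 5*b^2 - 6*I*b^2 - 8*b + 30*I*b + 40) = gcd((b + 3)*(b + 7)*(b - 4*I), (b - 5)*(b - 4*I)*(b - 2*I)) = b - 4*I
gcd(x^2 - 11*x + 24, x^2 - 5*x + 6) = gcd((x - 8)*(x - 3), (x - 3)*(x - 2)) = x - 3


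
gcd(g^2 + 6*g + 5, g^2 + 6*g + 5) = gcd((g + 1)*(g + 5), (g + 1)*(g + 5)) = g^2 + 6*g + 5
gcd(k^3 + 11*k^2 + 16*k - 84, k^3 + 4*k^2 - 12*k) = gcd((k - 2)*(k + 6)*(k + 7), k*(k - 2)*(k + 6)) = k^2 + 4*k - 12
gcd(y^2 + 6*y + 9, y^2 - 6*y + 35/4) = 1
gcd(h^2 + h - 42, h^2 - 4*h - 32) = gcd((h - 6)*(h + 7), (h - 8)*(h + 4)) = 1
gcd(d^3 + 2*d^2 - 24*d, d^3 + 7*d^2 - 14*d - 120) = d^2 + 2*d - 24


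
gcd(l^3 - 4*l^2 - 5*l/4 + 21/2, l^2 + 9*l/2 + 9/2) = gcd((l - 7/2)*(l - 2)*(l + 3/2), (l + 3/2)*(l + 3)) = l + 3/2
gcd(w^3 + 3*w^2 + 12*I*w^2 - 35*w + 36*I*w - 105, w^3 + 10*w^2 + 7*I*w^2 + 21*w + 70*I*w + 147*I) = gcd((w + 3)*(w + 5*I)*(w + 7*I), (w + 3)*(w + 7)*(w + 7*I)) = w^2 + w*(3 + 7*I) + 21*I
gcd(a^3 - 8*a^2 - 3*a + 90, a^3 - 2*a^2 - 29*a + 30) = a - 6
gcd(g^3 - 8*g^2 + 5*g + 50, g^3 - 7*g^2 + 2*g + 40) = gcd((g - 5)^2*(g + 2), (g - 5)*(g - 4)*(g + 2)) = g^2 - 3*g - 10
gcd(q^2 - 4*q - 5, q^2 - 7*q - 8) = q + 1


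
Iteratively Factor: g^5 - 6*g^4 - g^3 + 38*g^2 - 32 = (g - 4)*(g^4 - 2*g^3 - 9*g^2 + 2*g + 8) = (g - 4)^2*(g^3 + 2*g^2 - g - 2) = (g - 4)^2*(g - 1)*(g^2 + 3*g + 2) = (g - 4)^2*(g - 1)*(g + 2)*(g + 1)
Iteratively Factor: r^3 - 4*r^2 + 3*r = (r - 1)*(r^2 - 3*r) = r*(r - 1)*(r - 3)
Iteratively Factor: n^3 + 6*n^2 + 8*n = (n + 2)*(n^2 + 4*n) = n*(n + 2)*(n + 4)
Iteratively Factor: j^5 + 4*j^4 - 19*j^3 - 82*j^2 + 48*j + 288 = (j + 3)*(j^4 + j^3 - 22*j^2 - 16*j + 96) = (j + 3)*(j + 4)*(j^3 - 3*j^2 - 10*j + 24) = (j - 4)*(j + 3)*(j + 4)*(j^2 + j - 6) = (j - 4)*(j - 2)*(j + 3)*(j + 4)*(j + 3)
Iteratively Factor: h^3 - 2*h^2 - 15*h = (h)*(h^2 - 2*h - 15) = h*(h + 3)*(h - 5)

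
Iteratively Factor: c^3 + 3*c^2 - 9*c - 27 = (c - 3)*(c^2 + 6*c + 9) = (c - 3)*(c + 3)*(c + 3)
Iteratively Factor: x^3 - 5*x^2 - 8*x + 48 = (x + 3)*(x^2 - 8*x + 16) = (x - 4)*(x + 3)*(x - 4)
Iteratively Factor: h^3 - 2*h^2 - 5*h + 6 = (h + 2)*(h^2 - 4*h + 3) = (h - 3)*(h + 2)*(h - 1)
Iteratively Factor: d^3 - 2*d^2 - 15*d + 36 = (d - 3)*(d^2 + d - 12) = (d - 3)*(d + 4)*(d - 3)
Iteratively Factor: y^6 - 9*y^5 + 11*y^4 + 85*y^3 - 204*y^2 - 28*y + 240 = (y - 4)*(y^5 - 5*y^4 - 9*y^3 + 49*y^2 - 8*y - 60) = (y - 4)*(y + 3)*(y^4 - 8*y^3 + 15*y^2 + 4*y - 20) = (y - 5)*(y - 4)*(y + 3)*(y^3 - 3*y^2 + 4) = (y - 5)*(y - 4)*(y - 2)*(y + 3)*(y^2 - y - 2) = (y - 5)*(y - 4)*(y - 2)^2*(y + 3)*(y + 1)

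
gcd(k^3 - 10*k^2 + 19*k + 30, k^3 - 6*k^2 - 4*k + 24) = k - 6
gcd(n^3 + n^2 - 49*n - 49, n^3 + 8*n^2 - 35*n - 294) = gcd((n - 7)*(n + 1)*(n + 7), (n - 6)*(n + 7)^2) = n + 7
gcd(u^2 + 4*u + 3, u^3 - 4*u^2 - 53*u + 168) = 1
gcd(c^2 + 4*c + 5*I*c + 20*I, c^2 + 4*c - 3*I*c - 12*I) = c + 4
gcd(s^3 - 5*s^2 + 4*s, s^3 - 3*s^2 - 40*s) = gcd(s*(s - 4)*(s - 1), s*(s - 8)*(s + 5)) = s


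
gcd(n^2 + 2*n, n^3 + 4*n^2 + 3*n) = n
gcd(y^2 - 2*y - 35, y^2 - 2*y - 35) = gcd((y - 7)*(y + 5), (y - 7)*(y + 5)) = y^2 - 2*y - 35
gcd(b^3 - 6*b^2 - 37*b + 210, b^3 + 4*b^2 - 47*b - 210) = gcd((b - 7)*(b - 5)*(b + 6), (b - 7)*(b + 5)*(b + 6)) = b^2 - b - 42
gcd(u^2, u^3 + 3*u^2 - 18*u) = u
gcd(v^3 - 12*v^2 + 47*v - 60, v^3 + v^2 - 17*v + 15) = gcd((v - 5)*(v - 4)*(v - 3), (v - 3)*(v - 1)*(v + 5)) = v - 3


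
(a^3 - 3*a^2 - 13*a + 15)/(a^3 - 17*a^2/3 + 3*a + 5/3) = 3*(a + 3)/(3*a + 1)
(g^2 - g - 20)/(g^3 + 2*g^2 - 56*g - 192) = (g - 5)/(g^2 - 2*g - 48)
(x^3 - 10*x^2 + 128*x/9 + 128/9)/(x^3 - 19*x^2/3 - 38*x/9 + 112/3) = (3*x^2 - 22*x - 16)/(3*x^2 - 11*x - 42)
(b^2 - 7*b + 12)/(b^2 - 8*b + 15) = (b - 4)/(b - 5)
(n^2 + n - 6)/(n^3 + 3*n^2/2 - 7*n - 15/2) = 2*(n - 2)/(2*n^2 - 3*n - 5)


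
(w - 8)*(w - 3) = w^2 - 11*w + 24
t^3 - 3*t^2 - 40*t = t*(t - 8)*(t + 5)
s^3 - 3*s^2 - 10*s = s*(s - 5)*(s + 2)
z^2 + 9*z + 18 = (z + 3)*(z + 6)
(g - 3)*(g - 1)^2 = g^3 - 5*g^2 + 7*g - 3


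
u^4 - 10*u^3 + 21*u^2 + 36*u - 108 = (u - 6)*(u - 3)^2*(u + 2)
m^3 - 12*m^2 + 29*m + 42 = (m - 7)*(m - 6)*(m + 1)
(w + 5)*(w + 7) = w^2 + 12*w + 35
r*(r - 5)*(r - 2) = r^3 - 7*r^2 + 10*r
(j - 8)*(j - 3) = j^2 - 11*j + 24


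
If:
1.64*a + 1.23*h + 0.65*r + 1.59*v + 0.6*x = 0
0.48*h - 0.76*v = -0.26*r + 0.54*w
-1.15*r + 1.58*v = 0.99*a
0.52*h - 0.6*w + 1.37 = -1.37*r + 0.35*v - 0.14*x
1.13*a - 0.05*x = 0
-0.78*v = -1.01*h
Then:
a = 0.22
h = -0.73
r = -1.49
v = -0.95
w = -0.04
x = 5.02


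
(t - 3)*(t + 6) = t^2 + 3*t - 18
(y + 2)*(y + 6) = y^2 + 8*y + 12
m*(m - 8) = m^2 - 8*m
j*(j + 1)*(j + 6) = j^3 + 7*j^2 + 6*j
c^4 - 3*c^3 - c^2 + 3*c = c*(c - 3)*(c - 1)*(c + 1)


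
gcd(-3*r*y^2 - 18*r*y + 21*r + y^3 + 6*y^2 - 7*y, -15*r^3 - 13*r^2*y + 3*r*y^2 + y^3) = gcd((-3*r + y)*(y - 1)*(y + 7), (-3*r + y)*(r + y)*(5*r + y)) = -3*r + y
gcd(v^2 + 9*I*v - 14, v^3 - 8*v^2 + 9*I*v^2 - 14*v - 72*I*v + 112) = v^2 + 9*I*v - 14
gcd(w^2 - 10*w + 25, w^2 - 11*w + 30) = w - 5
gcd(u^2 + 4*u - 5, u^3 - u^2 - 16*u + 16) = u - 1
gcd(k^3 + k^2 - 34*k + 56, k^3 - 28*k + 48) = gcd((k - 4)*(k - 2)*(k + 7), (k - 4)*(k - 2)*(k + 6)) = k^2 - 6*k + 8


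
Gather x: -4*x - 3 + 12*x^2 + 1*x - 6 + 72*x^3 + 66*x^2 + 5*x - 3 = 72*x^3 + 78*x^2 + 2*x - 12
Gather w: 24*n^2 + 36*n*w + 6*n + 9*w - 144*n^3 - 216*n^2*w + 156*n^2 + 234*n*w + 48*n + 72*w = -144*n^3 + 180*n^2 + 54*n + w*(-216*n^2 + 270*n + 81)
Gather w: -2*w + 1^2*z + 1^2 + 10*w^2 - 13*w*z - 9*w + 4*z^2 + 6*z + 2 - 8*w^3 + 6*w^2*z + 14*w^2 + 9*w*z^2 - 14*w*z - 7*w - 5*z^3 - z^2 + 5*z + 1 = -8*w^3 + w^2*(6*z + 24) + w*(9*z^2 - 27*z - 18) - 5*z^3 + 3*z^2 + 12*z + 4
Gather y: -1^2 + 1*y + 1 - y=0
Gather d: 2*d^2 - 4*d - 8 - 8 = 2*d^2 - 4*d - 16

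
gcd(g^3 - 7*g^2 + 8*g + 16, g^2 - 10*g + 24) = g - 4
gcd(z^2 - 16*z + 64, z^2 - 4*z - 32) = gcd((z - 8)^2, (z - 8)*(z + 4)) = z - 8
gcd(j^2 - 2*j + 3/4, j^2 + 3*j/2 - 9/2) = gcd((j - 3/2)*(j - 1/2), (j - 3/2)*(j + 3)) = j - 3/2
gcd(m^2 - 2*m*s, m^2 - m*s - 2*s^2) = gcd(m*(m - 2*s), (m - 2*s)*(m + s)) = -m + 2*s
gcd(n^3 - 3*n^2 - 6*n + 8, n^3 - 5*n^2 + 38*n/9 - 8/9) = n - 4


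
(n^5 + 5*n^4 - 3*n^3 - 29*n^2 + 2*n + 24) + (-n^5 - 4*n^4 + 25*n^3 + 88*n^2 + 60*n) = n^4 + 22*n^3 + 59*n^2 + 62*n + 24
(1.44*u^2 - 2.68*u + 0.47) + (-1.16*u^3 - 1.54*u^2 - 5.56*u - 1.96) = -1.16*u^3 - 0.1*u^2 - 8.24*u - 1.49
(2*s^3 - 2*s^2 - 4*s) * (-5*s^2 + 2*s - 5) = -10*s^5 + 14*s^4 + 6*s^3 + 2*s^2 + 20*s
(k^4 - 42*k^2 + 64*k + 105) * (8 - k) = -k^5 + 8*k^4 + 42*k^3 - 400*k^2 + 407*k + 840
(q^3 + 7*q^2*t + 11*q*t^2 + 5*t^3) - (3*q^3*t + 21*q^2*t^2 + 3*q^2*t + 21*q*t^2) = -3*q^3*t + q^3 - 21*q^2*t^2 + 4*q^2*t - 10*q*t^2 + 5*t^3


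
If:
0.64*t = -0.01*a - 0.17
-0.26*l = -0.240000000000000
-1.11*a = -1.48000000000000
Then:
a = 1.33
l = 0.92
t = -0.29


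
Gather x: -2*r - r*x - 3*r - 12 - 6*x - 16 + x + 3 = -5*r + x*(-r - 5) - 25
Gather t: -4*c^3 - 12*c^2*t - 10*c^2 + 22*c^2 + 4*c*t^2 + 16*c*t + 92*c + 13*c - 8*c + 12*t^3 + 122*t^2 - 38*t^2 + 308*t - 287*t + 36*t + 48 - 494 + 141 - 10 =-4*c^3 + 12*c^2 + 97*c + 12*t^3 + t^2*(4*c + 84) + t*(-12*c^2 + 16*c + 57) - 315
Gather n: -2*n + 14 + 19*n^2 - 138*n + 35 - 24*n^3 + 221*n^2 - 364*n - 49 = -24*n^3 + 240*n^2 - 504*n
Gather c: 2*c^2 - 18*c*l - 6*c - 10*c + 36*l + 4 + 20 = 2*c^2 + c*(-18*l - 16) + 36*l + 24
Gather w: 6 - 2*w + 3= 9 - 2*w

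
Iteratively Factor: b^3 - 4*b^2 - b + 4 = (b + 1)*(b^2 - 5*b + 4) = (b - 1)*(b + 1)*(b - 4)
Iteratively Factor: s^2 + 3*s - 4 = (s - 1)*(s + 4)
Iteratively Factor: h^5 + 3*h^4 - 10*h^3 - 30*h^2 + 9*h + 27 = (h - 3)*(h^4 + 6*h^3 + 8*h^2 - 6*h - 9) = (h - 3)*(h - 1)*(h^3 + 7*h^2 + 15*h + 9) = (h - 3)*(h - 1)*(h + 3)*(h^2 + 4*h + 3) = (h - 3)*(h - 1)*(h + 1)*(h + 3)*(h + 3)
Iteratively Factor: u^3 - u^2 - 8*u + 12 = (u - 2)*(u^2 + u - 6) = (u - 2)^2*(u + 3)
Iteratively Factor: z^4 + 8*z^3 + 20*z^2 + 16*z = (z + 4)*(z^3 + 4*z^2 + 4*z) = (z + 2)*(z + 4)*(z^2 + 2*z) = z*(z + 2)*(z + 4)*(z + 2)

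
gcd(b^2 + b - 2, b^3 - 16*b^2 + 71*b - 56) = b - 1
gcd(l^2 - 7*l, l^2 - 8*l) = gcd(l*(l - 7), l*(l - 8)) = l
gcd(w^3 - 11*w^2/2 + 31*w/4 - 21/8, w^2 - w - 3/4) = w - 3/2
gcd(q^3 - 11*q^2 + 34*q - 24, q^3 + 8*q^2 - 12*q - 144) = q - 4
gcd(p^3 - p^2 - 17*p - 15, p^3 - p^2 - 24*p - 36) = p + 3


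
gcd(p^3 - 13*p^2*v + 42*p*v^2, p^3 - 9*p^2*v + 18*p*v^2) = p^2 - 6*p*v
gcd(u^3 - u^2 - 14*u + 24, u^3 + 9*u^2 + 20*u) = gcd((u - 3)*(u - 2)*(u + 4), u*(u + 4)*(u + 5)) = u + 4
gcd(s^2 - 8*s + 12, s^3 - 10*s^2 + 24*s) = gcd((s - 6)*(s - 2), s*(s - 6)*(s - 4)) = s - 6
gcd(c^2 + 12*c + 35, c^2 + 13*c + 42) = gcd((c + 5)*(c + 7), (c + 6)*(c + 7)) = c + 7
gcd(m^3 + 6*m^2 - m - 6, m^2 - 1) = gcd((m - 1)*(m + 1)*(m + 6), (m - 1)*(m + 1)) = m^2 - 1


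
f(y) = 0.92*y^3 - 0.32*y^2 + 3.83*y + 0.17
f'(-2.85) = 28.07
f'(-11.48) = 374.92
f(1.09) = 5.16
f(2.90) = 31.02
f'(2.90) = 25.19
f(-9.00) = -730.90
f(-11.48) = -1477.89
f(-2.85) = -34.64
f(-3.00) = -39.04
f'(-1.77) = 13.61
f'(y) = 2.76*y^2 - 0.64*y + 3.83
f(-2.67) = -29.85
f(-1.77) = -12.71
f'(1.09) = 6.41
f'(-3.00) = 30.59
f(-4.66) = -117.73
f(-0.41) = -1.52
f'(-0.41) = 4.56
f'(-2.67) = 25.21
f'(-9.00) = 233.15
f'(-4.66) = 66.75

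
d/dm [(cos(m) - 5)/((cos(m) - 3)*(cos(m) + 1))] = (cos(m)^2 - 10*cos(m) + 13)*sin(m)/((cos(m) - 3)^2*(cos(m) + 1)^2)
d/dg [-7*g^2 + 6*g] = 6 - 14*g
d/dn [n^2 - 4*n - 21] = 2*n - 4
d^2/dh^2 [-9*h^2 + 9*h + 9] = -18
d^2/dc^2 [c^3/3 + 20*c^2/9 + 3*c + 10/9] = 2*c + 40/9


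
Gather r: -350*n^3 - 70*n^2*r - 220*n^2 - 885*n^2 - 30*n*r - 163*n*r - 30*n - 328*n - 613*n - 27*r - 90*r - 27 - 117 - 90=-350*n^3 - 1105*n^2 - 971*n + r*(-70*n^2 - 193*n - 117) - 234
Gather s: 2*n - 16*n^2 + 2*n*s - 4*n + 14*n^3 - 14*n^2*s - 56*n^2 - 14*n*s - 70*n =14*n^3 - 72*n^2 - 72*n + s*(-14*n^2 - 12*n)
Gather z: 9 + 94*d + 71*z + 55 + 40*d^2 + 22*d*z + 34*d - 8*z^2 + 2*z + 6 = 40*d^2 + 128*d - 8*z^2 + z*(22*d + 73) + 70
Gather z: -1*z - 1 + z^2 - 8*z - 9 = z^2 - 9*z - 10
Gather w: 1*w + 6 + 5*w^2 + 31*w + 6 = 5*w^2 + 32*w + 12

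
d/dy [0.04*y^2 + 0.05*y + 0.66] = 0.08*y + 0.05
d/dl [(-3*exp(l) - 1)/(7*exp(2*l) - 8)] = (21*exp(2*l) + 14*exp(l) + 24)*exp(l)/(49*exp(4*l) - 112*exp(2*l) + 64)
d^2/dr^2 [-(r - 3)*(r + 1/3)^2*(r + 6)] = -12*r^2 - 22*r + 286/9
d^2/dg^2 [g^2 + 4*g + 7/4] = 2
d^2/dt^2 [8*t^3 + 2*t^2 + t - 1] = 48*t + 4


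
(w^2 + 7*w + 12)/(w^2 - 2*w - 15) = (w + 4)/(w - 5)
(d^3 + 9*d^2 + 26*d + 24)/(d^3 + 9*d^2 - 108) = (d^3 + 9*d^2 + 26*d + 24)/(d^3 + 9*d^2 - 108)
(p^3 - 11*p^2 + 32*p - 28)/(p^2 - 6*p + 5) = (p^3 - 11*p^2 + 32*p - 28)/(p^2 - 6*p + 5)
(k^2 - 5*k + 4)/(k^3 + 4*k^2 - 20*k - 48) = (k - 1)/(k^2 + 8*k + 12)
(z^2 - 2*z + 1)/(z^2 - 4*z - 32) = (-z^2 + 2*z - 1)/(-z^2 + 4*z + 32)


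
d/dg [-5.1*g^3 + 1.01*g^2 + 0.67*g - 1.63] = -15.3*g^2 + 2.02*g + 0.67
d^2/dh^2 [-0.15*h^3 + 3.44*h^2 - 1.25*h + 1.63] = 6.88 - 0.9*h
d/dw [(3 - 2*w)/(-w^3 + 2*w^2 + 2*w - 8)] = (-4*w^3 + 13*w^2 - 12*w + 10)/(w^6 - 4*w^5 + 24*w^3 - 28*w^2 - 32*w + 64)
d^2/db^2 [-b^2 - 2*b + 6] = -2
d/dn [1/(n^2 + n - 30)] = (-2*n - 1)/(n^2 + n - 30)^2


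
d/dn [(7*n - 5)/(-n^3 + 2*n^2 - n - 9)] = (-7*n^3 + 14*n^2 - 7*n + (7*n - 5)*(3*n^2 - 4*n + 1) - 63)/(n^3 - 2*n^2 + n + 9)^2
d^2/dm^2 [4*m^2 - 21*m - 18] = 8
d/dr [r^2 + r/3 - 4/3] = 2*r + 1/3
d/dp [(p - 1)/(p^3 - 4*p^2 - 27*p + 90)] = (p^3 - 4*p^2 - 27*p + (p - 1)*(-3*p^2 + 8*p + 27) + 90)/(p^3 - 4*p^2 - 27*p + 90)^2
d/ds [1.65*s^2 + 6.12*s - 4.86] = 3.3*s + 6.12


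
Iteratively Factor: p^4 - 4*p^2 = (p + 2)*(p^3 - 2*p^2) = p*(p + 2)*(p^2 - 2*p) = p^2*(p + 2)*(p - 2)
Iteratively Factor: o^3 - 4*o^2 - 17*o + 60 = (o + 4)*(o^2 - 8*o + 15) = (o - 3)*(o + 4)*(o - 5)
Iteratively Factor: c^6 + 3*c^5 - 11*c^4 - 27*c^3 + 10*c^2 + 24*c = (c - 1)*(c^5 + 4*c^4 - 7*c^3 - 34*c^2 - 24*c) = (c - 1)*(c + 1)*(c^4 + 3*c^3 - 10*c^2 - 24*c) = (c - 1)*(c + 1)*(c + 2)*(c^3 + c^2 - 12*c) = c*(c - 1)*(c + 1)*(c + 2)*(c^2 + c - 12) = c*(c - 1)*(c + 1)*(c + 2)*(c + 4)*(c - 3)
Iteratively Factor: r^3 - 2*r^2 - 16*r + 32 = (r + 4)*(r^2 - 6*r + 8) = (r - 2)*(r + 4)*(r - 4)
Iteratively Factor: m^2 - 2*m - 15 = (m - 5)*(m + 3)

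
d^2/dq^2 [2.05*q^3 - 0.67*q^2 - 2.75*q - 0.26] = 12.3*q - 1.34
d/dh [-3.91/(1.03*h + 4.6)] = 4.0273/(1.03*h + 4.6)^2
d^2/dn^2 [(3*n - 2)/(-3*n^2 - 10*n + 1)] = 2*(-4*(3*n - 2)*(3*n + 5)^2 + 3*(9*n + 8)*(3*n^2 + 10*n - 1))/(3*n^2 + 10*n - 1)^3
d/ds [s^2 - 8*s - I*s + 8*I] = 2*s - 8 - I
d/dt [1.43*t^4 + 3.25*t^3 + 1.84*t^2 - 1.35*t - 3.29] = 5.72*t^3 + 9.75*t^2 + 3.68*t - 1.35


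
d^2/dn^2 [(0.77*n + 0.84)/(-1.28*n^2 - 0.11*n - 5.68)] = (-(0.77*n + 0.84)*(2.56*n + 0.11)*(5.12*n + 0.22) + (5.9136*n + 2.3198)*(1.28*n^2 + 0.11*n + 5.68))/(1.28*n^2 + 0.11*n + 5.68)^3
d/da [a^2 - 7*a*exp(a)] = -7*a*exp(a) + 2*a - 7*exp(a)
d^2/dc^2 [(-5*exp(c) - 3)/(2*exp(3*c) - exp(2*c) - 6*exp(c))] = (-80*exp(5*c) - 78*exp(4*c) - 179*exp(3*c) + 90*exp(2*c) - 54*exp(c) - 108)*exp(-c)/(8*exp(6*c) - 12*exp(5*c) - 66*exp(4*c) + 71*exp(3*c) + 198*exp(2*c) - 108*exp(c) - 216)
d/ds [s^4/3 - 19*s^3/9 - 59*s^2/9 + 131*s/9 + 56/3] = 4*s^3/3 - 19*s^2/3 - 118*s/9 + 131/9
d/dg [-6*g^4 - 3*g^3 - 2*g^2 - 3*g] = -24*g^3 - 9*g^2 - 4*g - 3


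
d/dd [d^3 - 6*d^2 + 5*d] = 3*d^2 - 12*d + 5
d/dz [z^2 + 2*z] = 2*z + 2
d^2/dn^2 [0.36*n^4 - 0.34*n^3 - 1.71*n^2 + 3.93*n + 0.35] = 4.32*n^2 - 2.04*n - 3.42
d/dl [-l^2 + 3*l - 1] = 3 - 2*l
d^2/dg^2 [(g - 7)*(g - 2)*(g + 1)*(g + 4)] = 12*g^2 - 24*g - 54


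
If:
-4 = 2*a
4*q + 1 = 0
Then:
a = -2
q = -1/4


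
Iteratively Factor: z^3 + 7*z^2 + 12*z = (z + 3)*(z^2 + 4*z) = z*(z + 3)*(z + 4)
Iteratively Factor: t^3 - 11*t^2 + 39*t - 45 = (t - 3)*(t^2 - 8*t + 15) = (t - 3)^2*(t - 5)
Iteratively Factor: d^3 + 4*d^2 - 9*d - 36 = (d - 3)*(d^2 + 7*d + 12) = (d - 3)*(d + 3)*(d + 4)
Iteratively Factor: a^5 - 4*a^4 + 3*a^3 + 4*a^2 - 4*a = (a + 1)*(a^4 - 5*a^3 + 8*a^2 - 4*a) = (a - 1)*(a + 1)*(a^3 - 4*a^2 + 4*a) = a*(a - 1)*(a + 1)*(a^2 - 4*a + 4) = a*(a - 2)*(a - 1)*(a + 1)*(a - 2)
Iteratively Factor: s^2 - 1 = (s + 1)*(s - 1)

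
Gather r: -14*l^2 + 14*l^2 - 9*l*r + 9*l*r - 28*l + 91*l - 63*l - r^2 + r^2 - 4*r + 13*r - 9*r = 0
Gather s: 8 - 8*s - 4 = 4 - 8*s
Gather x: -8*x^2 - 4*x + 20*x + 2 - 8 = -8*x^2 + 16*x - 6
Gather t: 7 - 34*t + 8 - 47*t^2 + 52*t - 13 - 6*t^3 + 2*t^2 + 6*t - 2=-6*t^3 - 45*t^2 + 24*t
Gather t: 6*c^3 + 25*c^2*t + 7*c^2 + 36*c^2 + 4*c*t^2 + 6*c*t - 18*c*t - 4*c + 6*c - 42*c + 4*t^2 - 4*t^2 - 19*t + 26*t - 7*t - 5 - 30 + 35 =6*c^3 + 43*c^2 + 4*c*t^2 - 40*c + t*(25*c^2 - 12*c)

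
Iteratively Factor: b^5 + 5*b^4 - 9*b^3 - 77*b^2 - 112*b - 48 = (b + 4)*(b^4 + b^3 - 13*b^2 - 25*b - 12) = (b + 1)*(b + 4)*(b^3 - 13*b - 12) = (b + 1)*(b + 3)*(b + 4)*(b^2 - 3*b - 4) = (b - 4)*(b + 1)*(b + 3)*(b + 4)*(b + 1)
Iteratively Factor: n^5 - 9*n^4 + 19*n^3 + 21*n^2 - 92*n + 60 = (n - 2)*(n^4 - 7*n^3 + 5*n^2 + 31*n - 30) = (n - 3)*(n - 2)*(n^3 - 4*n^2 - 7*n + 10) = (n - 3)*(n - 2)*(n - 1)*(n^2 - 3*n - 10) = (n - 3)*(n - 2)*(n - 1)*(n + 2)*(n - 5)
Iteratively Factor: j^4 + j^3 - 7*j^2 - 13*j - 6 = (j + 1)*(j^3 - 7*j - 6) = (j + 1)^2*(j^2 - j - 6) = (j - 3)*(j + 1)^2*(j + 2)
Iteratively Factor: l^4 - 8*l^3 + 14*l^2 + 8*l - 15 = (l - 1)*(l^3 - 7*l^2 + 7*l + 15) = (l - 5)*(l - 1)*(l^2 - 2*l - 3) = (l - 5)*(l - 3)*(l - 1)*(l + 1)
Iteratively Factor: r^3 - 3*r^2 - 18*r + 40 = (r - 5)*(r^2 + 2*r - 8) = (r - 5)*(r - 2)*(r + 4)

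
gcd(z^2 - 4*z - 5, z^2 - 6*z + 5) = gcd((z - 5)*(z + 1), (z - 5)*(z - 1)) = z - 5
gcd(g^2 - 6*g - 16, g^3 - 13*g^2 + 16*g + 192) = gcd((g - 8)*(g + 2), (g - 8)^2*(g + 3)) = g - 8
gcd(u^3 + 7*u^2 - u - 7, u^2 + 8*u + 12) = 1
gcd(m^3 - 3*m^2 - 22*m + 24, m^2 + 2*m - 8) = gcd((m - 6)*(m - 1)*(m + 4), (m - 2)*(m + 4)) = m + 4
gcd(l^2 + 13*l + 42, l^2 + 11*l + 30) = l + 6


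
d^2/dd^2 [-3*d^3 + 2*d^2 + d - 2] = 4 - 18*d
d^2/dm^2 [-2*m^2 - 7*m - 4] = -4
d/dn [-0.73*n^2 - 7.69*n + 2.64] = -1.46*n - 7.69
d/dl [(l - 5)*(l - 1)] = 2*l - 6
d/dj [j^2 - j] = 2*j - 1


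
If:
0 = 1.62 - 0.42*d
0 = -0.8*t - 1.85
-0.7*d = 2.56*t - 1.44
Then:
No Solution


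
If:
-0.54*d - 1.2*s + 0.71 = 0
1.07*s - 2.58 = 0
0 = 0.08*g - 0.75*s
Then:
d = -4.04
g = 22.61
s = 2.41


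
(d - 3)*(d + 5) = d^2 + 2*d - 15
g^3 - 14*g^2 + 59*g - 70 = (g - 7)*(g - 5)*(g - 2)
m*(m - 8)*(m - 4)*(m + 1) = m^4 - 11*m^3 + 20*m^2 + 32*m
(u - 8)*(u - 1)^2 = u^3 - 10*u^2 + 17*u - 8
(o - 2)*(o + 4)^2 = o^3 + 6*o^2 - 32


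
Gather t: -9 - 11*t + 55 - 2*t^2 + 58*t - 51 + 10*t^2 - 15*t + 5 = 8*t^2 + 32*t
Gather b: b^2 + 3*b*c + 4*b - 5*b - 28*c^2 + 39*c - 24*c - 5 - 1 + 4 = b^2 + b*(3*c - 1) - 28*c^2 + 15*c - 2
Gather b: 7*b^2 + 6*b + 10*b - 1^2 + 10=7*b^2 + 16*b + 9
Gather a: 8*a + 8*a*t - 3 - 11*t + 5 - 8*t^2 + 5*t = a*(8*t + 8) - 8*t^2 - 6*t + 2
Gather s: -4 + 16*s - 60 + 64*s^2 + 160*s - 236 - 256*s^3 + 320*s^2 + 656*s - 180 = -256*s^3 + 384*s^2 + 832*s - 480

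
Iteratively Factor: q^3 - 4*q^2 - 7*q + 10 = (q + 2)*(q^2 - 6*q + 5) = (q - 5)*(q + 2)*(q - 1)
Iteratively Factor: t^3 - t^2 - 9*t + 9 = (t - 3)*(t^2 + 2*t - 3) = (t - 3)*(t - 1)*(t + 3)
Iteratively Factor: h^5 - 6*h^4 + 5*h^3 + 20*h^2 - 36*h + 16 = (h - 2)*(h^4 - 4*h^3 - 3*h^2 + 14*h - 8) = (h - 2)*(h - 1)*(h^3 - 3*h^2 - 6*h + 8) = (h - 2)*(h - 1)*(h + 2)*(h^2 - 5*h + 4) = (h - 2)*(h - 1)^2*(h + 2)*(h - 4)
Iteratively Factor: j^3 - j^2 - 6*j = (j + 2)*(j^2 - 3*j) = (j - 3)*(j + 2)*(j)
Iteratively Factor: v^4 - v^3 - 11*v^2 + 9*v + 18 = (v + 3)*(v^3 - 4*v^2 + v + 6) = (v + 1)*(v + 3)*(v^2 - 5*v + 6) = (v - 2)*(v + 1)*(v + 3)*(v - 3)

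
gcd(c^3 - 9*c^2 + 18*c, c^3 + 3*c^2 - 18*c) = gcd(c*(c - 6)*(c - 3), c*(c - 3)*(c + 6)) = c^2 - 3*c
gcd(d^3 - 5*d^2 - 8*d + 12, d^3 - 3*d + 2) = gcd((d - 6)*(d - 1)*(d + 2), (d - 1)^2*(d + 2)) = d^2 + d - 2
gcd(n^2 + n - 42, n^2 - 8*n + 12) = n - 6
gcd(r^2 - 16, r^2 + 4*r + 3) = 1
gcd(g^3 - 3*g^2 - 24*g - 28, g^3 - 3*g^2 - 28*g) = g - 7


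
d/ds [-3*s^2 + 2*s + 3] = 2 - 6*s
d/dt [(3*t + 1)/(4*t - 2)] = -5/(2*(2*t - 1)^2)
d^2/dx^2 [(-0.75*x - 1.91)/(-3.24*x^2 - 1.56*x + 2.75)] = ((0.75*x + 1.91)*(6.48*x + 1.56)*(12.96*x + 3.12) - (14.58*x + 14.7168)*(3.24*x^2 + 1.56*x - 2.75))/(3.24*x^2 + 1.56*x - 2.75)^3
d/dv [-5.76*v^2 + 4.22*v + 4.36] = 4.22 - 11.52*v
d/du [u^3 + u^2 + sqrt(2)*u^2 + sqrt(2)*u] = 3*u^2 + 2*u + 2*sqrt(2)*u + sqrt(2)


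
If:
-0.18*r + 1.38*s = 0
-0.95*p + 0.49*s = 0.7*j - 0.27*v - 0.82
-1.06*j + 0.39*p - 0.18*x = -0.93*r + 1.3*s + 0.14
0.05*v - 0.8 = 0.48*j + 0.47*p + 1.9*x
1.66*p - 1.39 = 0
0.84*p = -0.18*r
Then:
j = -2.61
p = 0.84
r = -3.91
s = -0.51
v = -5.92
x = -0.13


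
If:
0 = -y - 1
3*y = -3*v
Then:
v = 1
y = -1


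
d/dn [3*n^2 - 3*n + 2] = 6*n - 3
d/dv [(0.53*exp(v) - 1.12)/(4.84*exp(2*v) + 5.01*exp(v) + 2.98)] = (-2.5652*exp(2*v) + 10.8416*exp(v) + 7.1906)*exp(v)/(23.4256*exp(4*v) + 48.4968*exp(3*v) + 53.9465*exp(2*v) + 29.8596*exp(v) + 8.8804)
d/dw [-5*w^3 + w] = 1 - 15*w^2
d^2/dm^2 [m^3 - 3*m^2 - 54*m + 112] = 6*m - 6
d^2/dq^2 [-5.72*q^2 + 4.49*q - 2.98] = -11.4400000000000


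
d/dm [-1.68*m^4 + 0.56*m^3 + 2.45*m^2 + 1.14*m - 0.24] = -6.72*m^3 + 1.68*m^2 + 4.9*m + 1.14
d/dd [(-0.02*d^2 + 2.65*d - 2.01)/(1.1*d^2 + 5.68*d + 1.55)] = (-3.0286*d^2 + 4.36*d + 15.5243)/(1.21*d^4 + 12.496*d^3 + 35.6724*d^2 + 17.608*d + 2.4025)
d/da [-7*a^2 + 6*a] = 6 - 14*a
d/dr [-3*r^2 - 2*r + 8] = -6*r - 2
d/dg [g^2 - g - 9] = 2*g - 1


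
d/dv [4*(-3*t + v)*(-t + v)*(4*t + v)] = -52*t^2 + 12*v^2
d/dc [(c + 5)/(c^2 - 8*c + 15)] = (c^2 - 8*c - 2*(c - 4)*(c + 5) + 15)/(c^2 - 8*c + 15)^2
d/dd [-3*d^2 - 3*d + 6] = -6*d - 3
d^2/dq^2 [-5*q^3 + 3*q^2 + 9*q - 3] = 6 - 30*q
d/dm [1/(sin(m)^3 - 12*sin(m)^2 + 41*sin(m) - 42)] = (-3*sin(m)^2 + 24*sin(m) - 41)*cos(m)/(sin(m)^3 - 12*sin(m)^2 + 41*sin(m) - 42)^2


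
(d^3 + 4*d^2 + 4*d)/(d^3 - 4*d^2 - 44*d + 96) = d*(d^2 + 4*d + 4)/(d^3 - 4*d^2 - 44*d + 96)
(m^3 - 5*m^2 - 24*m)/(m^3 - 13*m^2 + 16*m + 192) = m/(m - 8)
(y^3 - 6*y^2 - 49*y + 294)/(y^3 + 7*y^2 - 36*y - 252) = (y - 7)/(y + 6)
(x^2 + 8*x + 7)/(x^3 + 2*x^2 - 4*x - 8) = (x^2 + 8*x + 7)/(x^3 + 2*x^2 - 4*x - 8)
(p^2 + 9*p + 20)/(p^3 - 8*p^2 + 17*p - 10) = (p^2 + 9*p + 20)/(p^3 - 8*p^2 + 17*p - 10)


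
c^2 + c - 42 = (c - 6)*(c + 7)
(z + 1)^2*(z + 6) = z^3 + 8*z^2 + 13*z + 6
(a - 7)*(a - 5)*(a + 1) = a^3 - 11*a^2 + 23*a + 35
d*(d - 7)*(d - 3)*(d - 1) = d^4 - 11*d^3 + 31*d^2 - 21*d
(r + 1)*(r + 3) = r^2 + 4*r + 3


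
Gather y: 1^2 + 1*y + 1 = y + 2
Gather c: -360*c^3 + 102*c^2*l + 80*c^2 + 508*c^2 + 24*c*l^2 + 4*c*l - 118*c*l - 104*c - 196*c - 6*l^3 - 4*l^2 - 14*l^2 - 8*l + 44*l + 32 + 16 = -360*c^3 + c^2*(102*l + 588) + c*(24*l^2 - 114*l - 300) - 6*l^3 - 18*l^2 + 36*l + 48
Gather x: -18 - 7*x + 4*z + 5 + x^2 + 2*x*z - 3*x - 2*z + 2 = x^2 + x*(2*z - 10) + 2*z - 11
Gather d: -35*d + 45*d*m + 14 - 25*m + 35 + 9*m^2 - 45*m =d*(45*m - 35) + 9*m^2 - 70*m + 49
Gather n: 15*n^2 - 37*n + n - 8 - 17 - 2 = 15*n^2 - 36*n - 27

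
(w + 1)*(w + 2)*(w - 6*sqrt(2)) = w^3 - 6*sqrt(2)*w^2 + 3*w^2 - 18*sqrt(2)*w + 2*w - 12*sqrt(2)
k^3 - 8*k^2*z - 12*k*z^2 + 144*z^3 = (k - 6*z)^2*(k + 4*z)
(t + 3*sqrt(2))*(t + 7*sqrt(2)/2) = t^2 + 13*sqrt(2)*t/2 + 21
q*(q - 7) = q^2 - 7*q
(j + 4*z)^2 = j^2 + 8*j*z + 16*z^2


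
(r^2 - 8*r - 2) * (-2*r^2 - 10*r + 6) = -2*r^4 + 6*r^3 + 90*r^2 - 28*r - 12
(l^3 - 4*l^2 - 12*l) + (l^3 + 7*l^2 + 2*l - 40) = 2*l^3 + 3*l^2 - 10*l - 40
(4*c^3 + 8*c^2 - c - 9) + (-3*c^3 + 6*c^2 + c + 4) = c^3 + 14*c^2 - 5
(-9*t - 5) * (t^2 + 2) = -9*t^3 - 5*t^2 - 18*t - 10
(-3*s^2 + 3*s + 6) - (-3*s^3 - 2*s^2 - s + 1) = 3*s^3 - s^2 + 4*s + 5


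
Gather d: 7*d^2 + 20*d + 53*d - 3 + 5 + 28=7*d^2 + 73*d + 30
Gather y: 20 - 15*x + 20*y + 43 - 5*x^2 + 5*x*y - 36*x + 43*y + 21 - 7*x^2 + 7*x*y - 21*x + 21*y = -12*x^2 - 72*x + y*(12*x + 84) + 84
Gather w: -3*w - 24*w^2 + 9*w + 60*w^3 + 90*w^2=60*w^3 + 66*w^2 + 6*w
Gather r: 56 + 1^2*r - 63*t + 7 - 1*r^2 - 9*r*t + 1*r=-r^2 + r*(2 - 9*t) - 63*t + 63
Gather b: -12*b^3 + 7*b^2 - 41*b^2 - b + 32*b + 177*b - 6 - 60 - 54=-12*b^3 - 34*b^2 + 208*b - 120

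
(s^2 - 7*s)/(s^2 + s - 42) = s*(s - 7)/(s^2 + s - 42)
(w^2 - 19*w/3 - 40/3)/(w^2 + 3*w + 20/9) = 3*(w - 8)/(3*w + 4)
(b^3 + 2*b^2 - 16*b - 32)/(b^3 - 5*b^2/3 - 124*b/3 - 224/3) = 3*(b^2 - 2*b - 8)/(3*b^2 - 17*b - 56)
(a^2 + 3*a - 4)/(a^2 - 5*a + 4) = (a + 4)/(a - 4)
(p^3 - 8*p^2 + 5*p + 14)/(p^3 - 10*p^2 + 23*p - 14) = (p + 1)/(p - 1)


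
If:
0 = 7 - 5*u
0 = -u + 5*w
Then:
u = 7/5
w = 7/25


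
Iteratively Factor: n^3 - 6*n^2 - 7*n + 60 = (n + 3)*(n^2 - 9*n + 20) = (n - 5)*(n + 3)*(n - 4)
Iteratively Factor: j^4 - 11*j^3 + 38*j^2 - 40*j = (j)*(j^3 - 11*j^2 + 38*j - 40) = j*(j - 5)*(j^2 - 6*j + 8) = j*(j - 5)*(j - 2)*(j - 4)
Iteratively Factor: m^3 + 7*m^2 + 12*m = (m + 3)*(m^2 + 4*m) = m*(m + 3)*(m + 4)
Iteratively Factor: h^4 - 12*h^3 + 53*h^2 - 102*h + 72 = (h - 4)*(h^3 - 8*h^2 + 21*h - 18) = (h - 4)*(h - 3)*(h^2 - 5*h + 6) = (h - 4)*(h - 3)*(h - 2)*(h - 3)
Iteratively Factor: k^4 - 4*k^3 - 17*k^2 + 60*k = (k)*(k^3 - 4*k^2 - 17*k + 60) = k*(k - 3)*(k^2 - k - 20) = k*(k - 3)*(k + 4)*(k - 5)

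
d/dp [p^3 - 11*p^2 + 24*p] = 3*p^2 - 22*p + 24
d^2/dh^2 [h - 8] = 0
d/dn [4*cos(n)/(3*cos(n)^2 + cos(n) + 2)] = 4*(1 - 3*sin(n)^2)*sin(n)/(3*cos(n)^2 + cos(n) + 2)^2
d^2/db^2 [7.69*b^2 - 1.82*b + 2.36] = 15.3800000000000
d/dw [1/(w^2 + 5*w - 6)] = (-2*w - 5)/(w^2 + 5*w - 6)^2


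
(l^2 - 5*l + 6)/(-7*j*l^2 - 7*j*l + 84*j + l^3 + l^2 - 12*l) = (2 - l)/(7*j*l + 28*j - l^2 - 4*l)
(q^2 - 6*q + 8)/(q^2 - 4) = (q - 4)/(q + 2)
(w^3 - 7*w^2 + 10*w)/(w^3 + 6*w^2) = (w^2 - 7*w + 10)/(w*(w + 6))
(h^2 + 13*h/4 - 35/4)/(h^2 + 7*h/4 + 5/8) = 2*(4*h^2 + 13*h - 35)/(8*h^2 + 14*h + 5)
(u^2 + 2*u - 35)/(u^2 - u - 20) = (u + 7)/(u + 4)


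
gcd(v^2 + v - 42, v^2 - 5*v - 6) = v - 6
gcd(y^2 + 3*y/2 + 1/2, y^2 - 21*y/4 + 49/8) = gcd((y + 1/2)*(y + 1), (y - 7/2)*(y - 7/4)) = 1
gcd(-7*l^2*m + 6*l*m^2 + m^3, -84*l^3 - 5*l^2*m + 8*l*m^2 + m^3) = 7*l + m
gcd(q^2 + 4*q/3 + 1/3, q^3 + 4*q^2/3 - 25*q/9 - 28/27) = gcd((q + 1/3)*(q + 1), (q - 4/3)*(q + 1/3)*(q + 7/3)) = q + 1/3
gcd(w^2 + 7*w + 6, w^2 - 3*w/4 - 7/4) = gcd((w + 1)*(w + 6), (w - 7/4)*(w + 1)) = w + 1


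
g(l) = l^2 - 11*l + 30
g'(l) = 2*l - 11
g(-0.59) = 36.84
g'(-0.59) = -12.18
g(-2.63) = 65.85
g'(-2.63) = -16.26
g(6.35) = 0.47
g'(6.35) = 1.70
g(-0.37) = 34.21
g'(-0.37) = -11.74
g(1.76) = 13.74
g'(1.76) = -7.48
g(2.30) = 9.99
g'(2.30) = -6.40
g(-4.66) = 102.98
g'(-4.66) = -20.32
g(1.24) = 17.90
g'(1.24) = -8.52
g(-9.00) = 210.00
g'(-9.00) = -29.00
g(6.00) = 0.00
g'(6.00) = 1.00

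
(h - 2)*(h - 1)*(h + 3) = h^3 - 7*h + 6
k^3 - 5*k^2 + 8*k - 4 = (k - 2)^2*(k - 1)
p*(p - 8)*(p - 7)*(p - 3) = p^4 - 18*p^3 + 101*p^2 - 168*p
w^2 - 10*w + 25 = (w - 5)^2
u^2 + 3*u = u*(u + 3)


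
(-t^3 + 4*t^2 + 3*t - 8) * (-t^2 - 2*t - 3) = t^5 - 2*t^4 - 8*t^3 - 10*t^2 + 7*t + 24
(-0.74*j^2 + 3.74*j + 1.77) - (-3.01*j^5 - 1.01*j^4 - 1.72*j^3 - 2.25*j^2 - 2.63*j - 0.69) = 3.01*j^5 + 1.01*j^4 + 1.72*j^3 + 1.51*j^2 + 6.37*j + 2.46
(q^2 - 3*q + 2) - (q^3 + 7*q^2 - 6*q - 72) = -q^3 - 6*q^2 + 3*q + 74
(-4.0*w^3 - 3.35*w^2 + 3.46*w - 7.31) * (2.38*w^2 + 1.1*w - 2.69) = -9.52*w^5 - 12.373*w^4 + 15.3098*w^3 - 4.5803*w^2 - 17.3484*w + 19.6639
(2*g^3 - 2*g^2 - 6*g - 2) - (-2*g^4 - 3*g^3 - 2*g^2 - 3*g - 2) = 2*g^4 + 5*g^3 - 3*g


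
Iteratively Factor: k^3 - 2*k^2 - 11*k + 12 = (k + 3)*(k^2 - 5*k + 4) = (k - 4)*(k + 3)*(k - 1)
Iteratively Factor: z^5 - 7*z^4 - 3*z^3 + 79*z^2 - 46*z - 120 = (z - 2)*(z^4 - 5*z^3 - 13*z^2 + 53*z + 60) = (z - 2)*(z + 1)*(z^3 - 6*z^2 - 7*z + 60) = (z - 4)*(z - 2)*(z + 1)*(z^2 - 2*z - 15) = (z - 4)*(z - 2)*(z + 1)*(z + 3)*(z - 5)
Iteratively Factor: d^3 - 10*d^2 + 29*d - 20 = (d - 1)*(d^2 - 9*d + 20) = (d - 4)*(d - 1)*(d - 5)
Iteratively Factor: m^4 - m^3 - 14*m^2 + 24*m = (m - 3)*(m^3 + 2*m^2 - 8*m) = (m - 3)*(m - 2)*(m^2 + 4*m) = (m - 3)*(m - 2)*(m + 4)*(m)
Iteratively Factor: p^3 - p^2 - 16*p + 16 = (p - 1)*(p^2 - 16) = (p - 1)*(p + 4)*(p - 4)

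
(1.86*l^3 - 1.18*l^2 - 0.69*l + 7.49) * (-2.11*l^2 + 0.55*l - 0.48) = -3.9246*l^5 + 3.5128*l^4 - 0.0859000000000003*l^3 - 15.617*l^2 + 4.4507*l - 3.5952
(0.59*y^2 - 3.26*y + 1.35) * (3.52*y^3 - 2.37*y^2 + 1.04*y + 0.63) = 2.0768*y^5 - 12.8735*y^4 + 13.0918*y^3 - 6.2182*y^2 - 0.6498*y + 0.8505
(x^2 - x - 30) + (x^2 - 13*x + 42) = 2*x^2 - 14*x + 12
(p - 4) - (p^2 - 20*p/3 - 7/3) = -p^2 + 23*p/3 - 5/3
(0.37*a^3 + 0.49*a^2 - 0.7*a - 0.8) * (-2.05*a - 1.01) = -0.7585*a^4 - 1.3782*a^3 + 0.9401*a^2 + 2.347*a + 0.808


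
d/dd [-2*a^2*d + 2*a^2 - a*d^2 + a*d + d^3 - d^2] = -2*a^2 - 2*a*d + a + 3*d^2 - 2*d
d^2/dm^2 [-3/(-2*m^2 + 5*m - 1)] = 6*(-4*m^2 + 10*m + (4*m - 5)^2 - 2)/(2*m^2 - 5*m + 1)^3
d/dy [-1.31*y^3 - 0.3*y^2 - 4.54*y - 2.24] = -3.93*y^2 - 0.6*y - 4.54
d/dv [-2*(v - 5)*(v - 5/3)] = 40/3 - 4*v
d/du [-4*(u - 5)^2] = 40 - 8*u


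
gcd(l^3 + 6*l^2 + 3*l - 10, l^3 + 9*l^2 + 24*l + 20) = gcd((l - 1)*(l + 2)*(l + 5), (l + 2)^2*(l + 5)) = l^2 + 7*l + 10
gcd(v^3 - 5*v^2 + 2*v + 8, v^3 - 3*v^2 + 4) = v^2 - v - 2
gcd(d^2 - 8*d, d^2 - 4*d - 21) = 1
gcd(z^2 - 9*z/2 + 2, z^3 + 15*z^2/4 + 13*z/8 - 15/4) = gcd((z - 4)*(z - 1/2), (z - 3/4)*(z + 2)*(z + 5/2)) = 1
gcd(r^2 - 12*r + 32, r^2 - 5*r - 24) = r - 8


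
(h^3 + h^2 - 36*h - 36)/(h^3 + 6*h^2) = 1 - 5/h - 6/h^2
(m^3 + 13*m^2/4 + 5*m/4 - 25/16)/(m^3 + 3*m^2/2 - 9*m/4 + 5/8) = (4*m + 5)/(2*(2*m - 1))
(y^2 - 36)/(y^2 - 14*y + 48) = (y + 6)/(y - 8)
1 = 1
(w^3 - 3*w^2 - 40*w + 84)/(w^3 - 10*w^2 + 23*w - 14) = (w + 6)/(w - 1)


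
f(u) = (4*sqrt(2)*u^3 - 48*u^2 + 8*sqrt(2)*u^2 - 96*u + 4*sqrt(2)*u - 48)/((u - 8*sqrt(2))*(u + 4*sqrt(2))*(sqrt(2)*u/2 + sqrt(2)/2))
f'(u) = (12*sqrt(2)*u^2 - 96*u + 16*sqrt(2)*u - 96 + 4*sqrt(2))/((u - 8*sqrt(2))*(u + 4*sqrt(2))*(sqrt(2)*u/2 + sqrt(2)/2)) - sqrt(2)*(4*sqrt(2)*u^3 - 48*u^2 + 8*sqrt(2)*u^2 - 96*u + 4*sqrt(2)*u - 48)/(2*(u - 8*sqrt(2))*(u + 4*sqrt(2))*(sqrt(2)*u/2 + sqrt(2)/2)^2) - (4*sqrt(2)*u^3 - 48*u^2 + 8*sqrt(2)*u^2 - 96*u + 4*sqrt(2)*u - 48)/((u - 8*sqrt(2))*(u + 4*sqrt(2))^2*(sqrt(2)*u/2 + sqrt(2)/2)) - (4*sqrt(2)*u^3 - 48*u^2 + 8*sqrt(2)*u^2 - 96*u + 4*sqrt(2)*u - 48)/((u - 8*sqrt(2))^2*(u + 4*sqrt(2))*(sqrt(2)*u/2 + sqrt(2)/2)) = 8*(-u^2 + 2*sqrt(2)*u^2 - 128*u + 12*sqrt(2)*u - 112 + 384*sqrt(2))/(u^4 - 8*sqrt(2)*u^3 - 96*u^2 + 512*sqrt(2)*u + 4096)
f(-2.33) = -2.54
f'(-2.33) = 2.72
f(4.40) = 2.54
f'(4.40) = -0.04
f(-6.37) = 50.61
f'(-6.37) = 60.99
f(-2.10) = -1.95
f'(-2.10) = 2.36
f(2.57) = 2.35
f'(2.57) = 0.24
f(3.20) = 2.47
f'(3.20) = 0.15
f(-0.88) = 0.15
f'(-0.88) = 1.25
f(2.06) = 2.20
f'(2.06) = 0.33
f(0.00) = 1.06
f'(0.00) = 0.84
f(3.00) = 2.44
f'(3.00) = 0.18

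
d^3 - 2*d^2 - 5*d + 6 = (d - 3)*(d - 1)*(d + 2)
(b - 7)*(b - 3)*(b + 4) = b^3 - 6*b^2 - 19*b + 84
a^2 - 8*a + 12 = (a - 6)*(a - 2)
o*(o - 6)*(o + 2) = o^3 - 4*o^2 - 12*o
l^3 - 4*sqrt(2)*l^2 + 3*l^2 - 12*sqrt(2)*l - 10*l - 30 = (l + 3)*(l - 5*sqrt(2))*(l + sqrt(2))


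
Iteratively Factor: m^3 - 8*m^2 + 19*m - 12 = (m - 4)*(m^2 - 4*m + 3) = (m - 4)*(m - 3)*(m - 1)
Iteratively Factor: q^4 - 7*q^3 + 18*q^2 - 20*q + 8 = (q - 1)*(q^3 - 6*q^2 + 12*q - 8) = (q - 2)*(q - 1)*(q^2 - 4*q + 4) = (q - 2)^2*(q - 1)*(q - 2)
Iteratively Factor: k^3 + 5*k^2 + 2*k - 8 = (k + 2)*(k^2 + 3*k - 4) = (k - 1)*(k + 2)*(k + 4)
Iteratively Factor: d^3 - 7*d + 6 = (d - 2)*(d^2 + 2*d - 3) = (d - 2)*(d - 1)*(d + 3)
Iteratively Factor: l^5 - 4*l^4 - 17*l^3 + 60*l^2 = (l)*(l^4 - 4*l^3 - 17*l^2 + 60*l) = l^2*(l^3 - 4*l^2 - 17*l + 60) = l^2*(l - 3)*(l^2 - l - 20) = l^2*(l - 5)*(l - 3)*(l + 4)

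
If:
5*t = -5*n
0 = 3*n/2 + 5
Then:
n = -10/3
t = 10/3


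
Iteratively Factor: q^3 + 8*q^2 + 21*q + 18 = (q + 2)*(q^2 + 6*q + 9) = (q + 2)*(q + 3)*(q + 3)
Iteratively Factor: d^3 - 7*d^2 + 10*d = (d)*(d^2 - 7*d + 10) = d*(d - 5)*(d - 2)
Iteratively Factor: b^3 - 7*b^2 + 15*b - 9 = (b - 3)*(b^2 - 4*b + 3) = (b - 3)*(b - 1)*(b - 3)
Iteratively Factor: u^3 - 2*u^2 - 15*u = (u - 5)*(u^2 + 3*u) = (u - 5)*(u + 3)*(u)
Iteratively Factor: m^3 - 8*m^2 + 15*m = (m - 5)*(m^2 - 3*m) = m*(m - 5)*(m - 3)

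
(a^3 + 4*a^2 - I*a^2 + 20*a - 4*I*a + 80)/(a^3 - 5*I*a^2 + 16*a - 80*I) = (a + 4)/(a - 4*I)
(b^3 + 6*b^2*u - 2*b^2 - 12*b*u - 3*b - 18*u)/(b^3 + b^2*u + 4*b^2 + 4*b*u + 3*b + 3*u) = (b^2 + 6*b*u - 3*b - 18*u)/(b^2 + b*u + 3*b + 3*u)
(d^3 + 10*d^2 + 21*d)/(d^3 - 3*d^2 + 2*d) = (d^2 + 10*d + 21)/(d^2 - 3*d + 2)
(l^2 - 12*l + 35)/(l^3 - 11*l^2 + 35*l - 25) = (l - 7)/(l^2 - 6*l + 5)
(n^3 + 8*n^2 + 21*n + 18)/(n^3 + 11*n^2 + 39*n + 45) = (n + 2)/(n + 5)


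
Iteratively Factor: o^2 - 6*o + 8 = (o - 4)*(o - 2)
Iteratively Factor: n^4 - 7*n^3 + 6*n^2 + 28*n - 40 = (n - 2)*(n^3 - 5*n^2 - 4*n + 20) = (n - 2)^2*(n^2 - 3*n - 10) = (n - 5)*(n - 2)^2*(n + 2)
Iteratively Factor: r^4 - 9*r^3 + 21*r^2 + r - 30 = (r - 2)*(r^3 - 7*r^2 + 7*r + 15) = (r - 2)*(r + 1)*(r^2 - 8*r + 15) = (r - 3)*(r - 2)*(r + 1)*(r - 5)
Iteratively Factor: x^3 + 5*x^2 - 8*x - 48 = (x + 4)*(x^2 + x - 12) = (x + 4)^2*(x - 3)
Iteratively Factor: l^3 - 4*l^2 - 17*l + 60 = (l - 5)*(l^2 + l - 12) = (l - 5)*(l + 4)*(l - 3)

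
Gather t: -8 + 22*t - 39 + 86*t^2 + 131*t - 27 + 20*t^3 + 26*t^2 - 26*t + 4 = 20*t^3 + 112*t^2 + 127*t - 70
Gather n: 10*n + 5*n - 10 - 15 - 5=15*n - 30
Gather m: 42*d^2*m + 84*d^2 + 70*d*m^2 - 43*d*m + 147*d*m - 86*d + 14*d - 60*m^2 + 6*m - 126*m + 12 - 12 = 84*d^2 - 72*d + m^2*(70*d - 60) + m*(42*d^2 + 104*d - 120)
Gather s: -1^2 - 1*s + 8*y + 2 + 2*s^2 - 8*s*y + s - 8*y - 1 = 2*s^2 - 8*s*y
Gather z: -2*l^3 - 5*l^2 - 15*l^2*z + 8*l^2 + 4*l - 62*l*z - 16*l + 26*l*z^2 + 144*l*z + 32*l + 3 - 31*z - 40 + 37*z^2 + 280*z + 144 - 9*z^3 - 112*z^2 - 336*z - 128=-2*l^3 + 3*l^2 + 20*l - 9*z^3 + z^2*(26*l - 75) + z*(-15*l^2 + 82*l - 87) - 21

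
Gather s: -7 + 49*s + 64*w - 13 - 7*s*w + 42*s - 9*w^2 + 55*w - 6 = s*(91 - 7*w) - 9*w^2 + 119*w - 26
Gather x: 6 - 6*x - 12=-6*x - 6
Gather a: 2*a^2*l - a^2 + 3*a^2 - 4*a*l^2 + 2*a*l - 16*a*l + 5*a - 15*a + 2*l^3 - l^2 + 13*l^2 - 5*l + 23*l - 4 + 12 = a^2*(2*l + 2) + a*(-4*l^2 - 14*l - 10) + 2*l^3 + 12*l^2 + 18*l + 8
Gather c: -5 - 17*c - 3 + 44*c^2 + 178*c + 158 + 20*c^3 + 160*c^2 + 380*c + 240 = 20*c^3 + 204*c^2 + 541*c + 390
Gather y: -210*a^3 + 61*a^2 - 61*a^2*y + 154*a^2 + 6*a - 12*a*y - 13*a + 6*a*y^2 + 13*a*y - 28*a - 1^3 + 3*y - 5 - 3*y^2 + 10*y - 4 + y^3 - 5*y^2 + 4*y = -210*a^3 + 215*a^2 - 35*a + y^3 + y^2*(6*a - 8) + y*(-61*a^2 + a + 17) - 10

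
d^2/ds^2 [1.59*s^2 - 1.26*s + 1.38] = 3.18000000000000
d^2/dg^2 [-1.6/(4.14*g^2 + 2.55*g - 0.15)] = (54.84672*g^2 + 33.7824*g - 1.6*(8.28*g + 2.55)*(16.56*g + 5.1) - 1.9872)/(4.14*g^2 + 2.55*g - 0.15)^3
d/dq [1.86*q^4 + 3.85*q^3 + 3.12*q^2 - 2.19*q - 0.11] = 7.44*q^3 + 11.55*q^2 + 6.24*q - 2.19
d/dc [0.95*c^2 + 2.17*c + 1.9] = 1.9*c + 2.17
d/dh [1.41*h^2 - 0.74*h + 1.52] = 2.82*h - 0.74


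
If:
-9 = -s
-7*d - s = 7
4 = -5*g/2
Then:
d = -16/7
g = -8/5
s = 9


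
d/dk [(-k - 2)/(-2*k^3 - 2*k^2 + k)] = 2*(-2*k^3 - 7*k^2 - 4*k + 1)/(k^2*(4*k^4 + 8*k^3 - 4*k + 1))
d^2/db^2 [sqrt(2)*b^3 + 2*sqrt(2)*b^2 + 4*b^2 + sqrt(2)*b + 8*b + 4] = 6*sqrt(2)*b + 4*sqrt(2) + 8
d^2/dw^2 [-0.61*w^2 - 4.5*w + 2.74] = -1.22000000000000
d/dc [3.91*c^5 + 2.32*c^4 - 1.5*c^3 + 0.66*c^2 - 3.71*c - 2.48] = 19.55*c^4 + 9.28*c^3 - 4.5*c^2 + 1.32*c - 3.71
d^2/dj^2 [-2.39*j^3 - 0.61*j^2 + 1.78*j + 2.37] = -14.34*j - 1.22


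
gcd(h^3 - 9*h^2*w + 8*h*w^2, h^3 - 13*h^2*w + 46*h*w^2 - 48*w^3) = -h + 8*w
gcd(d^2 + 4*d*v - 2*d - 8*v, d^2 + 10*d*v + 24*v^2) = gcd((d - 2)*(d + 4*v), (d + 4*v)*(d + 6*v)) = d + 4*v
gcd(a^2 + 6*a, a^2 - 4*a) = a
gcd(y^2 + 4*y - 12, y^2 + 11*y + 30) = y + 6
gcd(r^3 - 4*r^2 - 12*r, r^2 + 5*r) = r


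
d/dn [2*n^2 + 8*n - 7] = 4*n + 8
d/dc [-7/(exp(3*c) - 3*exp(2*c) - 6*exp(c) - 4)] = 21*(exp(2*c) - 2*exp(c) - 2)*exp(c)/(-exp(3*c) + 3*exp(2*c) + 6*exp(c) + 4)^2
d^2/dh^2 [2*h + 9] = 0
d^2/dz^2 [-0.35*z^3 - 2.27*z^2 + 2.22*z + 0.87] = -2.1*z - 4.54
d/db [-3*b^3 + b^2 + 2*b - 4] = -9*b^2 + 2*b + 2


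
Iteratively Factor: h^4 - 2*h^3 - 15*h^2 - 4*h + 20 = (h - 5)*(h^3 + 3*h^2 - 4) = (h - 5)*(h + 2)*(h^2 + h - 2) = (h - 5)*(h + 2)^2*(h - 1)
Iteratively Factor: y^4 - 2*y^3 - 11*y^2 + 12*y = (y - 1)*(y^3 - y^2 - 12*y) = y*(y - 1)*(y^2 - y - 12) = y*(y - 4)*(y - 1)*(y + 3)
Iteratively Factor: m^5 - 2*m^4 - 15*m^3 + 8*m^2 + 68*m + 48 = (m - 3)*(m^4 + m^3 - 12*m^2 - 28*m - 16) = (m - 3)*(m + 2)*(m^3 - m^2 - 10*m - 8) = (m - 3)*(m + 2)^2*(m^2 - 3*m - 4) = (m - 4)*(m - 3)*(m + 2)^2*(m + 1)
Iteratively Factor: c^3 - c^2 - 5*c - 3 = (c - 3)*(c^2 + 2*c + 1) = (c - 3)*(c + 1)*(c + 1)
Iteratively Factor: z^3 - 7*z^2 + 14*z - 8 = (z - 4)*(z^2 - 3*z + 2) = (z - 4)*(z - 1)*(z - 2)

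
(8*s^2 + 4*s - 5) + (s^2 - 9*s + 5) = 9*s^2 - 5*s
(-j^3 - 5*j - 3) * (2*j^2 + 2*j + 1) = -2*j^5 - 2*j^4 - 11*j^3 - 16*j^2 - 11*j - 3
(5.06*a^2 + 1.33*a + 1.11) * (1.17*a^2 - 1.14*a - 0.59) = 5.9202*a^4 - 4.2123*a^3 - 3.2029*a^2 - 2.0501*a - 0.6549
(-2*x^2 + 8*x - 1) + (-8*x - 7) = -2*x^2 - 8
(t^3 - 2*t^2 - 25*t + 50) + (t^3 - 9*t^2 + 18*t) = 2*t^3 - 11*t^2 - 7*t + 50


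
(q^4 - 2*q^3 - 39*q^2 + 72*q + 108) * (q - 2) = q^5 - 4*q^4 - 35*q^3 + 150*q^2 - 36*q - 216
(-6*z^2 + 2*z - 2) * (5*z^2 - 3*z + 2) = -30*z^4 + 28*z^3 - 28*z^2 + 10*z - 4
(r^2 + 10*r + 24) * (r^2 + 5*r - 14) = r^4 + 15*r^3 + 60*r^2 - 20*r - 336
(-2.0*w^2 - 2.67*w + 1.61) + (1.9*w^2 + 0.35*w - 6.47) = -0.1*w^2 - 2.32*w - 4.86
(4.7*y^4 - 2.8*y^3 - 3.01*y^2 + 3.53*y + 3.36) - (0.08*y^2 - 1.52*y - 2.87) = 4.7*y^4 - 2.8*y^3 - 3.09*y^2 + 5.05*y + 6.23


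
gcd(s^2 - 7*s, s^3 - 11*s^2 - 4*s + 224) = s - 7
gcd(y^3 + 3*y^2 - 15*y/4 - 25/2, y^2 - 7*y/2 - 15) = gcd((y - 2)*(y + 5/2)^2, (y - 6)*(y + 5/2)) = y + 5/2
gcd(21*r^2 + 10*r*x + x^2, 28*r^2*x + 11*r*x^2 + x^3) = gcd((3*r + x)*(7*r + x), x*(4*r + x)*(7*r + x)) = 7*r + x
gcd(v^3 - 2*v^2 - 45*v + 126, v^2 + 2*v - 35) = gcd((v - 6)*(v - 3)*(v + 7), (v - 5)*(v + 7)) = v + 7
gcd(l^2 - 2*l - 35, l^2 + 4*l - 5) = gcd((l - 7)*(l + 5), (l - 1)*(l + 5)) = l + 5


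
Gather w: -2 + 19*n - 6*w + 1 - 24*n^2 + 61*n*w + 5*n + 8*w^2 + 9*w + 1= -24*n^2 + 24*n + 8*w^2 + w*(61*n + 3)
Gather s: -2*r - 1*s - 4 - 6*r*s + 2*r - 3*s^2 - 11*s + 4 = -3*s^2 + s*(-6*r - 12)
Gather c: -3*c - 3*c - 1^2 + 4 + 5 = 8 - 6*c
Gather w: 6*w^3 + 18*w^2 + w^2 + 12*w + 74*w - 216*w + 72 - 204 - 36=6*w^3 + 19*w^2 - 130*w - 168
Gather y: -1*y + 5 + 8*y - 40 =7*y - 35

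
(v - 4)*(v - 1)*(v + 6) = v^3 + v^2 - 26*v + 24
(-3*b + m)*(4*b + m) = -12*b^2 + b*m + m^2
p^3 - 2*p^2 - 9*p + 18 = (p - 3)*(p - 2)*(p + 3)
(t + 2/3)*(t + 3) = t^2 + 11*t/3 + 2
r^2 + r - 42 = (r - 6)*(r + 7)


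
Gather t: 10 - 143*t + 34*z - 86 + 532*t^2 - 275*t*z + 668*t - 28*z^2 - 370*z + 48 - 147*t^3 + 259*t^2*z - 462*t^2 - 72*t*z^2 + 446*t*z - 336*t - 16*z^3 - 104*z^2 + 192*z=-147*t^3 + t^2*(259*z + 70) + t*(-72*z^2 + 171*z + 189) - 16*z^3 - 132*z^2 - 144*z - 28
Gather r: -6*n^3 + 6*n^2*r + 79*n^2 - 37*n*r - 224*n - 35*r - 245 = -6*n^3 + 79*n^2 - 224*n + r*(6*n^2 - 37*n - 35) - 245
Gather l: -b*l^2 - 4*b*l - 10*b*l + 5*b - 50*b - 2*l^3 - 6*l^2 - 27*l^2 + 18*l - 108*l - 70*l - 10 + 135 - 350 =-45*b - 2*l^3 + l^2*(-b - 33) + l*(-14*b - 160) - 225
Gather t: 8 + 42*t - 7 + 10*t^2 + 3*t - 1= 10*t^2 + 45*t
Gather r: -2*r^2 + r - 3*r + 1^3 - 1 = -2*r^2 - 2*r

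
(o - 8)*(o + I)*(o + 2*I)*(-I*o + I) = -I*o^4 + 3*o^3 + 9*I*o^3 - 27*o^2 - 6*I*o^2 + 24*o - 18*I*o + 16*I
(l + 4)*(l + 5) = l^2 + 9*l + 20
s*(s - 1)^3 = s^4 - 3*s^3 + 3*s^2 - s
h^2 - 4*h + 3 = (h - 3)*(h - 1)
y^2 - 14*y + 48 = (y - 8)*(y - 6)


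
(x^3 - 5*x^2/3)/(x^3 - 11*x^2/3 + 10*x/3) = x/(x - 2)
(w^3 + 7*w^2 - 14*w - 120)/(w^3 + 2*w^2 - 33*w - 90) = (w^2 + 2*w - 24)/(w^2 - 3*w - 18)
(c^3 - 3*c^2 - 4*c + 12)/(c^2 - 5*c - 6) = (-c^3 + 3*c^2 + 4*c - 12)/(-c^2 + 5*c + 6)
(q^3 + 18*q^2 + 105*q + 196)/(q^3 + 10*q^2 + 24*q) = (q^2 + 14*q + 49)/(q*(q + 6))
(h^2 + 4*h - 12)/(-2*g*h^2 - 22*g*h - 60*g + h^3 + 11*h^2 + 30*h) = (2 - h)/(2*g*h + 10*g - h^2 - 5*h)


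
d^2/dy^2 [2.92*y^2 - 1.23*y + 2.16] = 5.84000000000000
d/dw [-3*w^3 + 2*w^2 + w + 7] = -9*w^2 + 4*w + 1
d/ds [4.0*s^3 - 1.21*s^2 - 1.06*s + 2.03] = 12.0*s^2 - 2.42*s - 1.06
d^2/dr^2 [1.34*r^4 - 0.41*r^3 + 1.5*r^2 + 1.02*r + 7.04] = 16.08*r^2 - 2.46*r + 3.0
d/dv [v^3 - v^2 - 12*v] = 3*v^2 - 2*v - 12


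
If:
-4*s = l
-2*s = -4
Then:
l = -8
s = 2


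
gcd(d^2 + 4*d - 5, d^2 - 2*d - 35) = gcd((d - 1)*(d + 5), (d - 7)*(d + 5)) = d + 5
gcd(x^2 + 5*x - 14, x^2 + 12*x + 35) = x + 7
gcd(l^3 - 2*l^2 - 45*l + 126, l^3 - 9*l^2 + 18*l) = l^2 - 9*l + 18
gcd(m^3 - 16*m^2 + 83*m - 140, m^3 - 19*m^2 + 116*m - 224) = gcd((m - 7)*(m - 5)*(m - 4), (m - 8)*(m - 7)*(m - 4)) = m^2 - 11*m + 28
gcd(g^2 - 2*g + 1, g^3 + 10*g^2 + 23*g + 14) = 1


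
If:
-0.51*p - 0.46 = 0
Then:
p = -0.90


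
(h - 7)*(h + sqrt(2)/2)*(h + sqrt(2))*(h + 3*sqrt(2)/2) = h^4 - 7*h^3 + 3*sqrt(2)*h^3 - 21*sqrt(2)*h^2 + 11*h^2/2 - 77*h/2 + 3*sqrt(2)*h/2 - 21*sqrt(2)/2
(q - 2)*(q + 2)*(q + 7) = q^3 + 7*q^2 - 4*q - 28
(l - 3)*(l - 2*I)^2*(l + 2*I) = l^4 - 3*l^3 - 2*I*l^3 + 4*l^2 + 6*I*l^2 - 12*l - 8*I*l + 24*I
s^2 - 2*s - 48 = (s - 8)*(s + 6)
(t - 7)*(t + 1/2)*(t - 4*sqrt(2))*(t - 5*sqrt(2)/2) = t^4 - 13*sqrt(2)*t^3/2 - 13*t^3/2 + 33*t^2/2 + 169*sqrt(2)*t^2/4 - 130*t + 91*sqrt(2)*t/4 - 70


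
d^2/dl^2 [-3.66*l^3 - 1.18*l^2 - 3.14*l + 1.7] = -21.96*l - 2.36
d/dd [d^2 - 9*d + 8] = 2*d - 9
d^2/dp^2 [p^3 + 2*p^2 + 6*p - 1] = 6*p + 4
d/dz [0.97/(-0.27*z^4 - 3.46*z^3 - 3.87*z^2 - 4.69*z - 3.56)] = (1.0476*z^3 + 10.0686*z^2 + 7.5078*z + 4.5493)/(0.27*z^4 + 3.46*z^3 + 3.87*z^2 + 4.69*z + 3.56)^2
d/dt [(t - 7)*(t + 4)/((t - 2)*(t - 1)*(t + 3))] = (-t^4 + 6*t^3 + 77*t^2 + 12*t - 214)/(t^6 - 14*t^4 + 12*t^3 + 49*t^2 - 84*t + 36)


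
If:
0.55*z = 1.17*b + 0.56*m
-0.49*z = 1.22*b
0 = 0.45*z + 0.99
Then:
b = 0.88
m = -4.01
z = -2.20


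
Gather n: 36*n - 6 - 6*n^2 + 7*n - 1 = -6*n^2 + 43*n - 7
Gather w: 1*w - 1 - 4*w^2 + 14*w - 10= -4*w^2 + 15*w - 11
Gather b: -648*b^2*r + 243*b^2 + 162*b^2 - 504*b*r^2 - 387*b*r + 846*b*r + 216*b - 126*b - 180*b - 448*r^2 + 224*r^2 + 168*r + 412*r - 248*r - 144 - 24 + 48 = b^2*(405 - 648*r) + b*(-504*r^2 + 459*r - 90) - 224*r^2 + 332*r - 120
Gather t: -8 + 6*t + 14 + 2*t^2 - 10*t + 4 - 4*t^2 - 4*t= -2*t^2 - 8*t + 10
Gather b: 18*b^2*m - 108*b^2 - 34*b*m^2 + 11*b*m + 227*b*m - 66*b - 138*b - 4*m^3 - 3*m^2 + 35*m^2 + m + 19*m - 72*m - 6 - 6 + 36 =b^2*(18*m - 108) + b*(-34*m^2 + 238*m - 204) - 4*m^3 + 32*m^2 - 52*m + 24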